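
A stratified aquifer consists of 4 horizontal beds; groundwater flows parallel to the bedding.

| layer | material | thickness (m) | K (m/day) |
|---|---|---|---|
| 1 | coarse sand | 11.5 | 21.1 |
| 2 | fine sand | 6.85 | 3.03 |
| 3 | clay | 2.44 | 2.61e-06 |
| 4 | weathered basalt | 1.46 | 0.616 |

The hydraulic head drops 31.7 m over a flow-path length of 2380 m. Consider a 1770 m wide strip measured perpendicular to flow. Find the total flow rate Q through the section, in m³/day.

Flow is parallel to layering, so each bed carries its own Darcy discharge and the transmissivities add.
Σ(K_i·b_i) = 21.1×11.5 + 3.03×6.85 + 2.61e-06×2.44 + 0.616×1.46 = 264.3 m²/day.
Hydraulic gradient i = Δh / L = 31.7 / 2380 = 0.01332.
Q = Σ(K_i·b_i) · W · i = 264.3 × 1770 × 0.01332 = 6231 m³/day.

6230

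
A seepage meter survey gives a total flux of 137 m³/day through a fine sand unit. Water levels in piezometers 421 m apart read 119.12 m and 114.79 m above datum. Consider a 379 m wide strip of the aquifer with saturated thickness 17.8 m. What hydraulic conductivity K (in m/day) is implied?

1.97

Cross-sectional area A = 379 × 17.8 = 6746 m².
Hydraulic gradient i = (119.12 − 114.79) / 421 = 4.33 / 421 = 0.01029.
From Q = K·A·i, K = Q / (A·i) = 137 / (6746 × 0.01029) = 1.974 m/day.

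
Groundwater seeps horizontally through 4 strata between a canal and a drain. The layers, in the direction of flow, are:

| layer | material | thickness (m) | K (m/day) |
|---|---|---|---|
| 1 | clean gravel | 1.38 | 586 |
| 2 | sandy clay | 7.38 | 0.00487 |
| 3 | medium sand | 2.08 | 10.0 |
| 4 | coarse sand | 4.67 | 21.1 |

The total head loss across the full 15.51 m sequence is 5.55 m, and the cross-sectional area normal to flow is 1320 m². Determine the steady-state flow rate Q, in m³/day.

Flow is perpendicular to layering, so the layers act in series and the equivalent K is the thickness-weighted harmonic mean.
Total thickness L = 1.38 + 7.38 + 2.08 + 4.67 = 15.51 m.
Σ(b_i/K_i) = 1.38/586 + 7.38/0.00487 + 2.08/10.0 + 4.67/21.1 = 1516 d.
K_eq = L / Σ(b_i/K_i) = 15.51 / 1516 = 0.01023 m/day.
Q = K_eq · A · (Δh/L) = 0.01023 × 1320 × (5.55/15.51) = 4.833 m³/day.

4.83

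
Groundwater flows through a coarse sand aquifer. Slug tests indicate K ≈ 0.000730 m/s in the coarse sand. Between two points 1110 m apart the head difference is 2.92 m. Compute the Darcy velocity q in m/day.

Convert K: 0.000730 m/s × 86400 = 63.07 m/day.
Hydraulic gradient i = Δh / L = 2.92 / 1110 = 0.002631.
Specific discharge q = K · i = 63.07 × 0.002631 = 0.1659 m/day.

0.166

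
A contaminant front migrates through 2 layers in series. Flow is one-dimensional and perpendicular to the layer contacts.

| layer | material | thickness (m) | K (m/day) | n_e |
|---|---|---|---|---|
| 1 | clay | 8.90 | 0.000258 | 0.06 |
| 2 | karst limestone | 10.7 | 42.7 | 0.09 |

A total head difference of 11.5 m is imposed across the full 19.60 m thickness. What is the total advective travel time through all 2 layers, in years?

12.3

With flow normal to the layers, continuity requires the same specific discharge q through every layer.
Σ(b_i/K_i) = 8.90/0.000258 + 10.7/42.7 = 34496 d.
q = Δh / Σ(b_i/K_i) = 11.5 / 34496 = 0.0003334 m/day.
In each layer the seepage velocity is v_i = q/n_i, so the layer transit time is t_i = b_i·n_i / q:
  layer 1 (clay): t_1 = 8.90 × 0.06 / 0.0003334 = 1602 d
  layer 2 (karst limestone): t_2 = 10.7 × 0.09 / 0.0003334 = 2889 d
Total t = Σ t_i = 4491 days = 12.29 years.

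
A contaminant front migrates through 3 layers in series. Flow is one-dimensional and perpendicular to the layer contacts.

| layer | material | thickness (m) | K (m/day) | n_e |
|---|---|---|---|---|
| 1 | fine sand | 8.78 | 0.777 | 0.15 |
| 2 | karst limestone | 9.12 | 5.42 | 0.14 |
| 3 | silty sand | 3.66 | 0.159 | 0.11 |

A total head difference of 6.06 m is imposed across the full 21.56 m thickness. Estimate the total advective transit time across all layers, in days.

17.8

With flow normal to the layers, continuity requires the same specific discharge q through every layer.
Σ(b_i/K_i) = 8.78/0.777 + 9.12/5.42 + 3.66/0.159 = 36.00 d.
q = Δh / Σ(b_i/K_i) = 6.06 / 36.00 = 0.1683 m/day.
In each layer the seepage velocity is v_i = q/n_i, so the layer transit time is t_i = b_i·n_i / q:
  layer 1 (fine sand): t_1 = 8.78 × 0.15 / 0.1683 = 7.824 d
  layer 2 (karst limestone): t_2 = 9.12 × 0.14 / 0.1683 = 7.585 d
  layer 3 (silty sand): t_3 = 3.66 × 0.11 / 0.1683 = 2.392 d
Total t = Σ t_i = 17.80 days.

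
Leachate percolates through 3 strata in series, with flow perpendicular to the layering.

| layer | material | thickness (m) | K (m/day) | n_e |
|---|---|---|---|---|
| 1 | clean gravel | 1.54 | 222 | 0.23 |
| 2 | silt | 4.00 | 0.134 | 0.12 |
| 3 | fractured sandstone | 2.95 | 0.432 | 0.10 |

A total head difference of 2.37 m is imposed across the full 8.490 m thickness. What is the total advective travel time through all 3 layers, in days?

17.5

With flow normal to the layers, continuity requires the same specific discharge q through every layer.
Σ(b_i/K_i) = 1.54/222 + 4.00/0.134 + 2.95/0.432 = 36.69 d.
q = Δh / Σ(b_i/K_i) = 2.37 / 36.69 = 0.06460 m/day.
In each layer the seepage velocity is v_i = q/n_i, so the layer transit time is t_i = b_i·n_i / q:
  layer 1 (clean gravel): t_1 = 1.54 × 0.23 / 0.06460 = 5.483 d
  layer 2 (silt): t_2 = 4.00 × 0.12 / 0.06460 = 7.430 d
  layer 3 (fractured sandstone): t_3 = 2.95 × 0.10 / 0.06460 = 4.566 d
Total t = Σ t_i = 17.48 days.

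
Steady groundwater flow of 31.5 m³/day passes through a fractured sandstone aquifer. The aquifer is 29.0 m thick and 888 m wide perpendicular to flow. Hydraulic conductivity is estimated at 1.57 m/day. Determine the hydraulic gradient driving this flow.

Cross-sectional area A = 888 × 29.0 = 25752 m².
From Q = K·A·i, i = Q / (K·A) = 31.5 / (1.570 × 25752) = 0.0007791.

0.000779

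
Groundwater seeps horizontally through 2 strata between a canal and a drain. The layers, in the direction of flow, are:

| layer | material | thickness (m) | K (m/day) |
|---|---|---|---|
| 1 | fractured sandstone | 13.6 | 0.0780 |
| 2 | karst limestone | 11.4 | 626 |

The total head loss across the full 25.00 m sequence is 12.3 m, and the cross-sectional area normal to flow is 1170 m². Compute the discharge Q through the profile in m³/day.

82.5

Flow is perpendicular to layering, so the layers act in series and the equivalent K is the thickness-weighted harmonic mean.
Total thickness L = 13.6 + 11.4 = 25.00 m.
Σ(b_i/K_i) = 13.6/0.0780 + 11.4/626 = 174.4 d.
K_eq = L / Σ(b_i/K_i) = 25.00 / 174.4 = 0.1434 m/day.
Q = K_eq · A · (Δh/L) = 0.1434 × 1170 × (12.3/25.00) = 82.53 m³/day.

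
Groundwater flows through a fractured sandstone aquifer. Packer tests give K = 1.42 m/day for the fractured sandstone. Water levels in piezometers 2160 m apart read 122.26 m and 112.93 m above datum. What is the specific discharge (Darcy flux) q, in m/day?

0.00613

Hydraulic gradient i = (122.26 − 112.93) / 2160 = 9.33 / 2160 = 0.004319.
Specific discharge q = K · i = 1.420 × 0.004319 = 0.006134 m/day.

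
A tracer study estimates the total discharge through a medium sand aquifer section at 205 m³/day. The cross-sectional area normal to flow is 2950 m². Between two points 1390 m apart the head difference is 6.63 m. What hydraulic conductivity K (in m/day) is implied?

Hydraulic gradient i = Δh / L = 6.63 / 1390 = 0.004770.
From Q = K·A·i, K = Q / (A·i) = 205 / (2950 × 0.004770) = 14.57 m/day.

14.6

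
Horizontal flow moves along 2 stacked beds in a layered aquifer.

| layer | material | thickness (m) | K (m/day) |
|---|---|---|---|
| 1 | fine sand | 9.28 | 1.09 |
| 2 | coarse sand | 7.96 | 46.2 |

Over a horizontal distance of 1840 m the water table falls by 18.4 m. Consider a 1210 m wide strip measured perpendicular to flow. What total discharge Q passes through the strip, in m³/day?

4570

Flow is parallel to layering, so each bed carries its own Darcy discharge and the transmissivities add.
Σ(K_i·b_i) = 1.09×9.28 + 46.2×7.96 = 377.9 m²/day.
Hydraulic gradient i = Δh / L = 18.4 / 1840 = 0.01000.
Q = Σ(K_i·b_i) · W · i = 377.9 × 1210 × 0.01000 = 4572 m³/day.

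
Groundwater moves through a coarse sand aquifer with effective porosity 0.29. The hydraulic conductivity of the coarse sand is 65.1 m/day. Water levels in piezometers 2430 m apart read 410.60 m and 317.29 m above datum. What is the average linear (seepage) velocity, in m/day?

Hydraulic gradient i = (410.60 − 317.29) / 2430 = 93.31 / 2430 = 0.03840.
Darcy flux q = K · i = 65.10 × 0.03840 = 2.500 m/day.
Seepage velocity v = q / n_e = 2.500 / 0.29 = 8.620 m/day.

8.62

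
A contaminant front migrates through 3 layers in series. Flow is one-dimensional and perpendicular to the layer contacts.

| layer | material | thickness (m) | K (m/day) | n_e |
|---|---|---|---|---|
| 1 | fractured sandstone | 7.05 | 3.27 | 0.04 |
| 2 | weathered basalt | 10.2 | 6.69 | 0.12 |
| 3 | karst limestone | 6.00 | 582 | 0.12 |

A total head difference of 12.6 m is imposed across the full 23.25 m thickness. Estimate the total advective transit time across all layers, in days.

With flow normal to the layers, continuity requires the same specific discharge q through every layer.
Σ(b_i/K_i) = 7.05/3.27 + 10.2/6.69 + 6.00/582 = 3.691 d.
q = Δh / Σ(b_i/K_i) = 12.6 / 3.691 = 3.414 m/day.
In each layer the seepage velocity is v_i = q/n_i, so the layer transit time is t_i = b_i·n_i / q:
  layer 1 (fractured sandstone): t_1 = 7.05 × 0.04 / 3.414 = 0.08261 d
  layer 2 (weathered basalt): t_2 = 10.2 × 0.12 / 3.414 = 0.3585 d
  layer 3 (karst limestone): t_3 = 6.00 × 0.12 / 3.414 = 0.2109 d
Total t = Σ t_i = 0.6521 days.

0.652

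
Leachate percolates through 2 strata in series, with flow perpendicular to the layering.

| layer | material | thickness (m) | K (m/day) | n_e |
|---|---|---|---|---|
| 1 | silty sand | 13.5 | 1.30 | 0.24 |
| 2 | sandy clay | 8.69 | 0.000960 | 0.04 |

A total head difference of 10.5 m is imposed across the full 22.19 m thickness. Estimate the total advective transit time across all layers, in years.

With flow normal to the layers, continuity requires the same specific discharge q through every layer.
Σ(b_i/K_i) = 13.5/1.30 + 8.69/0.000960 = 9062 d.
q = Δh / Σ(b_i/K_i) = 10.5 / 9062 = 0.001159 m/day.
In each layer the seepage velocity is v_i = q/n_i, so the layer transit time is t_i = b_i·n_i / q:
  layer 1 (silty sand): t_1 = 13.5 × 0.24 / 0.001159 = 2796 d
  layer 2 (sandy clay): t_2 = 8.69 × 0.04 / 0.001159 = 300.0 d
Total t = Σ t_i = 3096 days = 8.478 years.

8.48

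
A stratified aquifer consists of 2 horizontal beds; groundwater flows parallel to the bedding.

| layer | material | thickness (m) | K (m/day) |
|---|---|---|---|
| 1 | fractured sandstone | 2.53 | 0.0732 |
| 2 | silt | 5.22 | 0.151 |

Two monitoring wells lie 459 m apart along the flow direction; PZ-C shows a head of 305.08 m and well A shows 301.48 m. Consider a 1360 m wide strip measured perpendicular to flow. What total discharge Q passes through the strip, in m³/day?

Flow is parallel to layering, so each bed carries its own Darcy discharge and the transmissivities add.
Σ(K_i·b_i) = 0.0732×2.53 + 0.151×5.22 = 0.9734 m²/day.
Hydraulic gradient i = (305.08 − 301.48) / 459 = 3.6 / 459 = 0.007843.
Q = Σ(K_i·b_i) · W · i = 0.9734 × 1360 × 0.007843 = 10.38 m³/day.

10.4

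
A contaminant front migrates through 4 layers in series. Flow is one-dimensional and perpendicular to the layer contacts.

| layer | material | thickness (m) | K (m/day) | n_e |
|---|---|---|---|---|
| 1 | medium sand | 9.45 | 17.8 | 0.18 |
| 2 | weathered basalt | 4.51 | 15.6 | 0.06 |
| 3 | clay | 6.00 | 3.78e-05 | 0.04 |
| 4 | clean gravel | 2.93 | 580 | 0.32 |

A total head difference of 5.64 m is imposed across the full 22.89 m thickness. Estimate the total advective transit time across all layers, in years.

243

With flow normal to the layers, continuity requires the same specific discharge q through every layer.
Σ(b_i/K_i) = 9.45/17.8 + 4.51/15.6 + 6.00/3.78e-05 + 2.93/580 = 1.587e+05 d.
q = Δh / Σ(b_i/K_i) = 5.64 / 1.587e+05 = 3.553e-05 m/day.
In each layer the seepage velocity is v_i = q/n_i, so the layer transit time is t_i = b_i·n_i / q:
  layer 1 (medium sand): t_1 = 9.45 × 0.18 / 3.553e-05 = 47873 d
  layer 2 (weathered basalt): t_2 = 4.51 × 0.06 / 3.553e-05 = 7616 d
  layer 3 (clay): t_3 = 6.00 × 0.04 / 3.553e-05 = 6755 d
  layer 4 (clean gravel): t_4 = 2.93 × 0.32 / 3.553e-05 = 26388 d
Total t = Σ t_i = 88630 days = 242.7 years.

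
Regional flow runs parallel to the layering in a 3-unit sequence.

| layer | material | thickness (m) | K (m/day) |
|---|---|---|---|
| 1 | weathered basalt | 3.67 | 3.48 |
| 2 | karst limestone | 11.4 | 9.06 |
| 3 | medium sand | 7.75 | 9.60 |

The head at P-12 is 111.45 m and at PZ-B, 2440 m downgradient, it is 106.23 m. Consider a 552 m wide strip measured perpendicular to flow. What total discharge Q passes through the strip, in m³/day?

Flow is parallel to layering, so each bed carries its own Darcy discharge and the transmissivities add.
Σ(K_i·b_i) = 3.48×3.67 + 9.06×11.4 + 9.60×7.75 = 190.5 m²/day.
Hydraulic gradient i = (111.45 − 106.23) / 2440 = 5.22 / 2440 = 0.002139.
Q = Σ(K_i·b_i) · W · i = 190.5 × 552 × 0.002139 = 224.9 m³/day.

225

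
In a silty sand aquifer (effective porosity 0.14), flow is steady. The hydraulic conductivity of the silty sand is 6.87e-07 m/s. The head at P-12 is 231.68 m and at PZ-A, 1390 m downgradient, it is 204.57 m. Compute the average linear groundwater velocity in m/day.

Convert K: 6.87e-07 m/s × 86400 = 0.05936 m/day.
Hydraulic gradient i = (231.68 − 204.57) / 1390 = 27.11 / 1390 = 0.01950.
Darcy flux q = K · i = 0.05936 × 0.01950 = 0.001158 m/day.
Seepage velocity v = q / n_e = 0.001158 / 0.14 = 0.008269 m/day.

0.00827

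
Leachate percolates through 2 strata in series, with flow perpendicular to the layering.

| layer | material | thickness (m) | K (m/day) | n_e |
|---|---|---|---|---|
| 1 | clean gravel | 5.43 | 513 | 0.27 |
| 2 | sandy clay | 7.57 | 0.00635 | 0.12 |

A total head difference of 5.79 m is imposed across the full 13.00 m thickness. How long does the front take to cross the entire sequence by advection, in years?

With flow normal to the layers, continuity requires the same specific discharge q through every layer.
Σ(b_i/K_i) = 5.43/513 + 7.57/0.00635 = 1192 d.
q = Δh / Σ(b_i/K_i) = 5.79 / 1192 = 0.004857 m/day.
In each layer the seepage velocity is v_i = q/n_i, so the layer transit time is t_i = b_i·n_i / q:
  layer 1 (clean gravel): t_1 = 5.43 × 0.27 / 0.004857 = 301.9 d
  layer 2 (sandy clay): t_2 = 7.57 × 0.12 / 0.004857 = 187.0 d
Total t = Σ t_i = 488.9 days = 1.339 years.

1.34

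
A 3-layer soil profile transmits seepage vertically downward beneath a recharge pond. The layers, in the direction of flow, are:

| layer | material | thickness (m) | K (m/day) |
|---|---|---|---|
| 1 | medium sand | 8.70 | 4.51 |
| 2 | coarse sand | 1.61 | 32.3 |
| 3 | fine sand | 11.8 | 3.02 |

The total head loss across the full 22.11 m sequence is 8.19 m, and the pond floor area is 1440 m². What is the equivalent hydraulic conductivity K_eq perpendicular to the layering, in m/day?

Flow is perpendicular to layering, so the layers act in series and the equivalent K is the thickness-weighted harmonic mean.
Total thickness L = 8.70 + 1.61 + 11.8 = 22.11 m.
Σ(b_i/K_i) = 8.70/4.51 + 1.61/32.3 + 11.8/3.02 = 5.886 d.
K_eq = L / Σ(b_i/K_i) = 22.11 / 5.886 = 3.756 m/day.

3.76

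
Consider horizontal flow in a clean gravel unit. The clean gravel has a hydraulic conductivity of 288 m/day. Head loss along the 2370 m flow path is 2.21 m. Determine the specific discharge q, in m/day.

0.269

Hydraulic gradient i = Δh / L = 2.21 / 2370 = 0.0009325.
Specific discharge q = K · i = 288.0 × 0.0009325 = 0.2686 m/day.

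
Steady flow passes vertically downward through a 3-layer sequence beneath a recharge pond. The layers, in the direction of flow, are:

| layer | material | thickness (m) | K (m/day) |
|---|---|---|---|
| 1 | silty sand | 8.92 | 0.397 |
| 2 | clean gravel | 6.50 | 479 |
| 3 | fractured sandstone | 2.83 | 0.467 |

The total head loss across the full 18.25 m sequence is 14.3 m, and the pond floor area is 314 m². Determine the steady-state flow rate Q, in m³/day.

157

Flow is perpendicular to layering, so the layers act in series and the equivalent K is the thickness-weighted harmonic mean.
Total thickness L = 8.92 + 6.50 + 2.83 = 18.25 m.
Σ(b_i/K_i) = 8.92/0.397 + 6.50/479 + 2.83/0.467 = 28.54 d.
K_eq = L / Σ(b_i/K_i) = 18.25 / 28.54 = 0.6394 m/day.
Q = K_eq · A · (Δh/L) = 0.6394 × 314 × (14.3/18.25) = 157.3 m³/day.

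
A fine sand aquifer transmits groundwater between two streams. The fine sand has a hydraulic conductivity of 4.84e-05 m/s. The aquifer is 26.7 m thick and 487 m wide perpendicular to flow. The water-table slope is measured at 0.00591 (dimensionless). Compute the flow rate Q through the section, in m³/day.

Convert K: 4.84e-05 m/s × 86400 = 4.182 m/day.
Cross-sectional area A = 487 × 26.7 = 13003 m².
Hydraulic gradient i = 0.00591.
Darcy's law: Q = K · A · i = 4.182 × 13003 × 0.005910 = 321.4 m³/day.

321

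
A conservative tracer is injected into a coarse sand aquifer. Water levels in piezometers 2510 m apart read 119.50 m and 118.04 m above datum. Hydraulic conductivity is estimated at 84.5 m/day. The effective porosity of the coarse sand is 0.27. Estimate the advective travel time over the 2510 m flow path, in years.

37.7

Hydraulic gradient i = (119.50 − 118.04) / 2510 = 1.46 / 2510 = 0.0005817.
Darcy flux q = K · i = 84.50 × 0.0005817 = 0.04915 m/day.
Seepage velocity v = q / n_e = 0.04915 / 0.27 = 0.1820 m/day.
Travel time t = L / v = 2510 / 0.1820 = 13788 days = 37.75 years.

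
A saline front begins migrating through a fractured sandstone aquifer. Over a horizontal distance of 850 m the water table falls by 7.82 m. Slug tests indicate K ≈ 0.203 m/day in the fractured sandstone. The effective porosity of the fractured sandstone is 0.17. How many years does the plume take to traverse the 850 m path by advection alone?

Hydraulic gradient i = Δh / L = 7.82 / 850 = 0.009200.
Darcy flux q = K · i = 0.2030 × 0.009200 = 0.001868 m/day.
Seepage velocity v = q / n_e = 0.001868 / 0.17 = 0.01099 m/day.
Travel time t = L / v = 850 / 0.01099 = 77372 days = 211.8 years.

212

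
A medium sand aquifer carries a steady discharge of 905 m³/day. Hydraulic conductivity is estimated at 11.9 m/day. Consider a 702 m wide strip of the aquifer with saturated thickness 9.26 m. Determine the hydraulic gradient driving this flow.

Cross-sectional area A = 702 × 9.26 = 6501 m².
From Q = K·A·i, i = Q / (K·A) = 905 / (11.90 × 6501) = 0.01170.

0.0117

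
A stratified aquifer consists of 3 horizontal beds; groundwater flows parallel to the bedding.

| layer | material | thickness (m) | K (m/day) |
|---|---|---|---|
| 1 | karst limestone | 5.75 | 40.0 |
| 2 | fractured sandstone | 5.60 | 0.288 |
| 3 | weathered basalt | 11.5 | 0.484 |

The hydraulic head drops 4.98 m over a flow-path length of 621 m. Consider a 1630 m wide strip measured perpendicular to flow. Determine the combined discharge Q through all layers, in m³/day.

3100

Flow is parallel to layering, so each bed carries its own Darcy discharge and the transmissivities add.
Σ(K_i·b_i) = 40.0×5.75 + 0.288×5.60 + 0.484×11.5 = 237.2 m²/day.
Hydraulic gradient i = Δh / L = 4.98 / 621 = 0.008019.
Q = Σ(K_i·b_i) · W · i = 237.2 × 1630 × 0.008019 = 3100 m³/day.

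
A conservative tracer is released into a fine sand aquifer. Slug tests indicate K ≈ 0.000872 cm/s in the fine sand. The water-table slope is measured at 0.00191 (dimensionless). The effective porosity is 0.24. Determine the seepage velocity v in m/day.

0.00600

Convert K: 0.000872 cm/s × 864 = 0.7534 m/day.
Hydraulic gradient i = 0.00191.
Darcy flux q = K · i = 0.7534 × 0.001910 = 0.001439 m/day.
Seepage velocity v = q / n_e = 0.001439 / 0.24 = 0.005996 m/day.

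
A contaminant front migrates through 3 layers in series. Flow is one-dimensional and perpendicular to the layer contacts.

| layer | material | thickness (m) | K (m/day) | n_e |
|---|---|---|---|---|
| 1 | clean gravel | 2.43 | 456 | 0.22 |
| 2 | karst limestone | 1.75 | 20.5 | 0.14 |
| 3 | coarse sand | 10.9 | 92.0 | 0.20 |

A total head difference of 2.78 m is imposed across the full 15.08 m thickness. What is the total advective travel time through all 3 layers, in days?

0.223

With flow normal to the layers, continuity requires the same specific discharge q through every layer.
Σ(b_i/K_i) = 2.43/456 + 1.75/20.5 + 10.9/92.0 = 0.2092 d.
q = Δh / Σ(b_i/K_i) = 2.78 / 0.2092 = 13.29 m/day.
In each layer the seepage velocity is v_i = q/n_i, so the layer transit time is t_i = b_i·n_i / q:
  layer 1 (clean gravel): t_1 = 2.43 × 0.22 / 13.29 = 0.04022 d
  layer 2 (karst limestone): t_2 = 1.75 × 0.14 / 13.29 = 0.01843 d
  layer 3 (coarse sand): t_3 = 10.9 × 0.20 / 13.29 = 0.1640 d
Total t = Σ t_i = 0.2227 days.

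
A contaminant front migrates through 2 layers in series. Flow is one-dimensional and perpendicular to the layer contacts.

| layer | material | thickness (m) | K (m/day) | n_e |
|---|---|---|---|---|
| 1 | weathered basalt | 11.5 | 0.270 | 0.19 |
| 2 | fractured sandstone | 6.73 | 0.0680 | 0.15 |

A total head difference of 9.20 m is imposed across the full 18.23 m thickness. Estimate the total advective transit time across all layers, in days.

With flow normal to the layers, continuity requires the same specific discharge q through every layer.
Σ(b_i/K_i) = 11.5/0.270 + 6.73/0.0680 = 141.6 d.
q = Δh / Σ(b_i/K_i) = 9.20 / 141.6 = 0.06499 m/day.
In each layer the seepage velocity is v_i = q/n_i, so the layer transit time is t_i = b_i·n_i / q:
  layer 1 (weathered basalt): t_1 = 11.5 × 0.19 / 0.06499 = 33.62 d
  layer 2 (fractured sandstone): t_2 = 6.73 × 0.15 / 0.06499 = 15.53 d
Total t = Σ t_i = 49.15 days.

49.2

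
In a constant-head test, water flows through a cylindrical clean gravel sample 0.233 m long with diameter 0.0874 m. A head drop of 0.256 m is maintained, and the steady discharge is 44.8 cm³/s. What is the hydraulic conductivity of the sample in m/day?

587

Cross-sectional area A = π·(d/2)² = π × (0.0874/2)² = 0.005999 m².
Convert discharge: 44.8 cm³/s = 4.480e-05 m³/s.
Darcy's law rearranged: K = Q·L / (A·Δh) = 4.480e-05 × 0.233 / (0.005999 × 0.256) = 0.006796 m/s = 587.2 m/day.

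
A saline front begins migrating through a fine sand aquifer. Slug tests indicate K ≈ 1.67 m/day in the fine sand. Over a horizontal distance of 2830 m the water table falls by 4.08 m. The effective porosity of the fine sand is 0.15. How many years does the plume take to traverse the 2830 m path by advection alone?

Hydraulic gradient i = Δh / L = 4.08 / 2830 = 0.001442.
Darcy flux q = K · i = 1.670 × 0.001442 = 0.002408 m/day.
Seepage velocity v = q / n_e = 0.002408 / 0.15 = 0.01605 m/day.
Travel time t = L / v = 2830 / 0.01605 = 1.763e+05 days = 482.7 years.

483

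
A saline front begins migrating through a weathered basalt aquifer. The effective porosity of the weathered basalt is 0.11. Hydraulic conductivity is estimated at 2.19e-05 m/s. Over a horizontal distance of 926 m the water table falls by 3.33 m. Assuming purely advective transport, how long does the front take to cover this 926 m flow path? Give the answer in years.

41.0

Convert K: 2.19e-05 m/s × 86400 = 1.892 m/day.
Hydraulic gradient i = Δh / L = 3.33 / 926 = 0.003596.
Darcy flux q = K · i = 1.892 × 0.003596 = 0.006804 m/day.
Seepage velocity v = q / n_e = 0.006804 / 0.11 = 0.06186 m/day.
Travel time t = L / v = 926 / 0.06186 = 14970 days = 40.98 years.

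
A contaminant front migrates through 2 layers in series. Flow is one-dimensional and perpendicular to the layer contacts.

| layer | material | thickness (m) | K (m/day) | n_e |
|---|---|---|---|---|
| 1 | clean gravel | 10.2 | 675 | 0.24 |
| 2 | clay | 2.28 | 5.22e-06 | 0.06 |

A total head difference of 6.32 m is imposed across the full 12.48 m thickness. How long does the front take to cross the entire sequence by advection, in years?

With flow normal to the layers, continuity requires the same specific discharge q through every layer.
Σ(b_i/K_i) = 10.2/675 + 2.28/5.22e-06 = 4.368e+05 d.
q = Δh / Σ(b_i/K_i) = 6.32 / 4.368e+05 = 1.447e-05 m/day.
In each layer the seepage velocity is v_i = q/n_i, so the layer transit time is t_i = b_i·n_i / q:
  layer 1 (clean gravel): t_1 = 10.2 × 0.24 / 1.447e-05 = 1.692e+05 d
  layer 2 (clay): t_2 = 2.28 × 0.06 / 1.447e-05 = 9454 d
Total t = Σ t_i = 1.786e+05 days = 489.1 years.

489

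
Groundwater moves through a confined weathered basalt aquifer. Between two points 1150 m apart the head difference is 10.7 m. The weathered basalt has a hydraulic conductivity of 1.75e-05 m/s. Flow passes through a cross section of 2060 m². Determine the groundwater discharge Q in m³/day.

29.0

Convert K: 1.75e-05 m/s × 86400 = 1.512 m/day.
Hydraulic gradient i = Δh / L = 10.7 / 1150 = 0.009304.
Darcy's law: Q = K · A · i = 1.512 × 2060 × 0.009304 = 28.98 m³/day.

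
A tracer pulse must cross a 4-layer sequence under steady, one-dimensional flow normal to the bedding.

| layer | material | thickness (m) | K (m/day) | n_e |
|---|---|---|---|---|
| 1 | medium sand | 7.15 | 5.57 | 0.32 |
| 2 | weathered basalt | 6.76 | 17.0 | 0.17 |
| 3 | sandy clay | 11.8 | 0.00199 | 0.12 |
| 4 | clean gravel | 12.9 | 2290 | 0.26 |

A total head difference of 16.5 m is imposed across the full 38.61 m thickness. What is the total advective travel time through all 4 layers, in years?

8.08

With flow normal to the layers, continuity requires the same specific discharge q through every layer.
Σ(b_i/K_i) = 7.15/5.57 + 6.76/17.0 + 11.8/0.00199 + 12.9/2290 = 5931 d.
q = Δh / Σ(b_i/K_i) = 16.5 / 5931 = 0.002782 m/day.
In each layer the seepage velocity is v_i = q/n_i, so the layer transit time is t_i = b_i·n_i / q:
  layer 1 (medium sand): t_1 = 7.15 × 0.32 / 0.002782 = 822.5 d
  layer 2 (weathered basalt): t_2 = 6.76 × 0.17 / 0.002782 = 413.1 d
  layer 3 (sandy clay): t_3 = 11.8 × 0.12 / 0.002782 = 509.0 d
  layer 4 (clean gravel): t_4 = 12.9 × 0.26 / 0.002782 = 1206 d
Total t = Σ t_i = 2950 days = 8.077 years.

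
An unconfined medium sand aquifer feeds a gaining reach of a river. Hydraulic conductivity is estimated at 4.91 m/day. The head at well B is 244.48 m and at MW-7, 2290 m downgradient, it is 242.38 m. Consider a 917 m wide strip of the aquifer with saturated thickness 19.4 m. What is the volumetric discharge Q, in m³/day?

80.1

Cross-sectional area A = 917 × 19.4 = 17790 m².
Hydraulic gradient i = (244.48 − 242.38) / 2290 = 2.1 / 2290 = 0.0009170.
Darcy's law: Q = K · A · i = 4.910 × 17790 × 0.0009170 = 80.10 m³/day.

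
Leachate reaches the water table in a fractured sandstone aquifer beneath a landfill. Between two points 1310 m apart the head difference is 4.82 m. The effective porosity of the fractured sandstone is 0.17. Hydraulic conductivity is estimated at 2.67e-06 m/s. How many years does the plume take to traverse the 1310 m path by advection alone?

718

Convert K: 2.67e-06 m/s × 86400 = 0.2307 m/day.
Hydraulic gradient i = Δh / L = 4.82 / 1310 = 0.003679.
Darcy flux q = K · i = 0.2307 × 0.003679 = 0.0008488 m/day.
Seepage velocity v = q / n_e = 0.0008488 / 0.17 = 0.004993 m/day.
Travel time t = L / v = 1310 / 0.004993 = 2.624e+05 days = 718.3 years.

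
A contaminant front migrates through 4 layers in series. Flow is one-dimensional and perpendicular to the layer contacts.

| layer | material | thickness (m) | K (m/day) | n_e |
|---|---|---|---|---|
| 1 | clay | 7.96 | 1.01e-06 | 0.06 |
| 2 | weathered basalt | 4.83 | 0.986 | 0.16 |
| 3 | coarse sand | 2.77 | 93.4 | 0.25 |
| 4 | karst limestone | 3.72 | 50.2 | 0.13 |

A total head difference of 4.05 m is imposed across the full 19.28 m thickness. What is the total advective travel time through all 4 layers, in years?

With flow normal to the layers, continuity requires the same specific discharge q through every layer.
Σ(b_i/K_i) = 7.96/1.01e-06 + 4.83/0.986 + 2.77/93.4 + 3.72/50.2 = 7.881e+06 d.
q = Δh / Σ(b_i/K_i) = 4.05 / 7.881e+06 = 5.139e-07 m/day.
In each layer the seepage velocity is v_i = q/n_i, so the layer transit time is t_i = b_i·n_i / q:
  layer 1 (clay): t_1 = 7.96 × 0.06 / 5.139e-07 = 9.294e+05 d
  layer 2 (weathered basalt): t_2 = 4.83 × 0.16 / 5.139e-07 = 1.504e+06 d
  layer 3 (coarse sand): t_3 = 2.77 × 0.25 / 5.139e-07 = 1.348e+06 d
  layer 4 (karst limestone): t_4 = 3.72 × 0.13 / 5.139e-07 = 9.411e+05 d
Total t = Σ t_i = 4.722e+06 days = 12928 years.

12900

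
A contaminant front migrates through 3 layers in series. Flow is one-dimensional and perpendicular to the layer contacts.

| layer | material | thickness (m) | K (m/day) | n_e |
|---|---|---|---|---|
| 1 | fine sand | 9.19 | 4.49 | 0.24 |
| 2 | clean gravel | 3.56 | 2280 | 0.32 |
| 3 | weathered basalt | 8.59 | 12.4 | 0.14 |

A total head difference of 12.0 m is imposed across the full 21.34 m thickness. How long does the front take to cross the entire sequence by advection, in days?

1.04

With flow normal to the layers, continuity requires the same specific discharge q through every layer.
Σ(b_i/K_i) = 9.19/4.49 + 3.56/2280 + 8.59/12.4 = 2.741 d.
q = Δh / Σ(b_i/K_i) = 12.0 / 2.741 = 4.378 m/day.
In each layer the seepage velocity is v_i = q/n_i, so the layer transit time is t_i = b_i·n_i / q:
  layer 1 (fine sand): t_1 = 9.19 × 0.24 / 4.378 = 0.5038 d
  layer 2 (clean gravel): t_2 = 3.56 × 0.32 / 4.378 = 0.2602 d
  layer 3 (weathered basalt): t_3 = 8.59 × 0.14 / 4.378 = 0.2747 d
Total t = Σ t_i = 1.039 days.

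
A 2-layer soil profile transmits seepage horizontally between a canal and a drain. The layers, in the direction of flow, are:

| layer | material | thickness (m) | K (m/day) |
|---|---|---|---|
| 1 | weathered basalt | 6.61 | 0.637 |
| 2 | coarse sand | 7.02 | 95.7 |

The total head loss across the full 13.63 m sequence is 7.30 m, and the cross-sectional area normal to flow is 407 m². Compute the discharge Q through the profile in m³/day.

Flow is perpendicular to layering, so the layers act in series and the equivalent K is the thickness-weighted harmonic mean.
Total thickness L = 6.61 + 7.02 = 13.63 m.
Σ(b_i/K_i) = 6.61/0.637 + 7.02/95.7 = 10.45 d.
K_eq = L / Σ(b_i/K_i) = 13.63 / 10.45 = 1.304 m/day.
Q = K_eq · A · (Δh/L) = 1.304 × 407 × (7.30/13.63) = 284.3 m³/day.

284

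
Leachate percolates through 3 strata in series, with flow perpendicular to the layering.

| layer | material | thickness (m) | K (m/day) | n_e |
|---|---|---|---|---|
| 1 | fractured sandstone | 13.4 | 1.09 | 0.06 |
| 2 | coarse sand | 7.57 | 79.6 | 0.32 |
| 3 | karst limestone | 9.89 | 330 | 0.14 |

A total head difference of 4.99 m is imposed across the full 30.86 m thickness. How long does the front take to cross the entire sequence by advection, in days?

With flow normal to the layers, continuity requires the same specific discharge q through every layer.
Σ(b_i/K_i) = 13.4/1.09 + 7.57/79.6 + 9.89/330 = 12.42 d.
q = Δh / Σ(b_i/K_i) = 4.99 / 12.42 = 0.4018 m/day.
In each layer the seepage velocity is v_i = q/n_i, so the layer transit time is t_i = b_i·n_i / q:
  layer 1 (fractured sandstone): t_1 = 13.4 × 0.06 / 0.4018 = 2.001 d
  layer 2 (coarse sand): t_2 = 7.57 × 0.32 / 0.4018 = 6.029 d
  layer 3 (karst limestone): t_3 = 9.89 × 0.14 / 0.4018 = 3.446 d
Total t = Σ t_i = 11.48 days.

11.5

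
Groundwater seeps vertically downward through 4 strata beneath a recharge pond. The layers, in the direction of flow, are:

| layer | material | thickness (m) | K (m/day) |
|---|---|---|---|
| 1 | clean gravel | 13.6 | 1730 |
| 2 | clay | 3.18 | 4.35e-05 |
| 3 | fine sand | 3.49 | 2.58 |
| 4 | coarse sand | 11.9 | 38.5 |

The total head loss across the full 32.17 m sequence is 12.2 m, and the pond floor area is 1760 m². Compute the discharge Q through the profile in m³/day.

Flow is perpendicular to layering, so the layers act in series and the equivalent K is the thickness-weighted harmonic mean.
Total thickness L = 13.6 + 3.18 + 3.49 + 11.9 = 32.17 m.
Σ(b_i/K_i) = 13.6/1730 + 3.18/4.35e-05 + 3.49/2.58 + 11.9/38.5 = 73105 d.
K_eq = L / Σ(b_i/K_i) = 32.17 / 73105 = 0.0004401 m/day.
Q = K_eq · A · (Δh/L) = 0.0004401 × 1760 × (12.2/32.17) = 0.2937 m³/day.

0.294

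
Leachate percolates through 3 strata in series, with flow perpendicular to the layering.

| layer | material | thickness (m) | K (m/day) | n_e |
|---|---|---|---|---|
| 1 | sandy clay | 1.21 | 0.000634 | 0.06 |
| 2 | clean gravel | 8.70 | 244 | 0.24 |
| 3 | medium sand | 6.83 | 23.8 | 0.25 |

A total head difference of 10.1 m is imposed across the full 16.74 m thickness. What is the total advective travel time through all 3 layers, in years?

2.00

With flow normal to the layers, continuity requires the same specific discharge q through every layer.
Σ(b_i/K_i) = 1.21/0.000634 + 8.70/244 + 6.83/23.8 = 1909 d.
q = Δh / Σ(b_i/K_i) = 10.1 / 1909 = 0.005291 m/day.
In each layer the seepage velocity is v_i = q/n_i, so the layer transit time is t_i = b_i·n_i / q:
  layer 1 (sandy clay): t_1 = 1.21 × 0.06 / 0.005291 = 13.72 d
  layer 2 (clean gravel): t_2 = 8.70 × 0.24 / 0.005291 = 394.6 d
  layer 3 (medium sand): t_3 = 6.83 × 0.25 / 0.005291 = 322.7 d
Total t = Σ t_i = 731.0 days = 2.002 years.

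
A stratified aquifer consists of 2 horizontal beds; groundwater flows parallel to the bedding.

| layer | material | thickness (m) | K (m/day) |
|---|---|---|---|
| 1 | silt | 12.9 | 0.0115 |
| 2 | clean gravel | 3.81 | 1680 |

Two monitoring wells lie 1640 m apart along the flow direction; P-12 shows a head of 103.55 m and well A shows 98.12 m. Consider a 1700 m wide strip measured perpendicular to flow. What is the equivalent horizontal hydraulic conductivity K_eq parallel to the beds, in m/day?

Flow is parallel to layering, so each bed carries its own Darcy discharge and the transmissivities add.
Σ(K_i·b_i) = 0.0115×12.9 + 1680×3.81 = 6401 m²/day.
Total thickness b = 16.71 m, so K_eq = Σ(K_i·b_i)/b = 383.1 m/day.

383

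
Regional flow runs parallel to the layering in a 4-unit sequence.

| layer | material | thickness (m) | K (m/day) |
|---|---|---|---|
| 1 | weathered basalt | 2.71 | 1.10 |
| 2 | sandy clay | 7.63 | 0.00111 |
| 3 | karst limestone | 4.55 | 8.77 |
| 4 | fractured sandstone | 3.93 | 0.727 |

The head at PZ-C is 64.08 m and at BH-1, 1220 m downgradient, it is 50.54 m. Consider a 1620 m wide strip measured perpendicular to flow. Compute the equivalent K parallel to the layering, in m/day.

Flow is parallel to layering, so each bed carries its own Darcy discharge and the transmissivities add.
Σ(K_i·b_i) = 1.10×2.71 + 0.00111×7.63 + 8.77×4.55 + 0.727×3.93 = 45.75 m²/day.
Total thickness b = 18.82 m, so K_eq = Σ(K_i·b_i)/b = 2.431 m/day.

2.43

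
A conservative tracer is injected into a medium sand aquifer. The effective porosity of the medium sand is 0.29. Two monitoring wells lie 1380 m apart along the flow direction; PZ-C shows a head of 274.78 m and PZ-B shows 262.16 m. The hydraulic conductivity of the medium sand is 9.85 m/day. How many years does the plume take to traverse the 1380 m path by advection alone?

12.2

Hydraulic gradient i = (274.78 − 262.16) / 1380 = 12.62 / 1380 = 0.009145.
Darcy flux q = K · i = 9.850 × 0.009145 = 0.09008 m/day.
Seepage velocity v = q / n_e = 0.09008 / 0.29 = 0.3106 m/day.
Travel time t = L / v = 1380 / 0.3106 = 4443 days = 12.16 years.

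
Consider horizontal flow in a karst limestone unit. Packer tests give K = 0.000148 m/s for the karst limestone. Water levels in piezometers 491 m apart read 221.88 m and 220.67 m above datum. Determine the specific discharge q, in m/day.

0.0315

Convert K: 0.000148 m/s × 86400 = 12.79 m/day.
Hydraulic gradient i = (221.88 − 220.67) / 491 = 1.21 / 491 = 0.002464.
Specific discharge q = K · i = 12.79 × 0.002464 = 0.03151 m/day.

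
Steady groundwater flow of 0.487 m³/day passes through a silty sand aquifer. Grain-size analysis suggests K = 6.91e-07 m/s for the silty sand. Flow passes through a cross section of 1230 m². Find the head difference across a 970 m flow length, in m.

6.43

Convert K: 6.91e-07 m/s × 86400 = 0.05970 m/day.
From Q = K·A·i, i = Q / (K·A) = 0.487 / (0.05970 × 1230) = 0.006632.
Head loss Δh = i · L = 0.006632 × 970 = 6.433 m.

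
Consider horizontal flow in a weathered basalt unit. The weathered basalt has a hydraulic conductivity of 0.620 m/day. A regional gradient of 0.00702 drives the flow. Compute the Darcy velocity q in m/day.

0.00435

Hydraulic gradient i = 0.00702.
Specific discharge q = K · i = 0.6200 × 0.007020 = 0.004352 m/day.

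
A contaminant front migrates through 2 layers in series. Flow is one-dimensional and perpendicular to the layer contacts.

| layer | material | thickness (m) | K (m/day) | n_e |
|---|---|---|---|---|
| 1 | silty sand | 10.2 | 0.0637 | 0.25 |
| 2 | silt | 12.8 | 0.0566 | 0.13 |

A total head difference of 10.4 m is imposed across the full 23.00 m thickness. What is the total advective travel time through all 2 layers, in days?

With flow normal to the layers, continuity requires the same specific discharge q through every layer.
Σ(b_i/K_i) = 10.2/0.0637 + 12.8/0.0566 = 386.3 d.
q = Δh / Σ(b_i/K_i) = 10.4 / 386.3 = 0.02692 m/day.
In each layer the seepage velocity is v_i = q/n_i, so the layer transit time is t_i = b_i·n_i / q:
  layer 1 (silty sand): t_1 = 10.2 × 0.25 / 0.02692 = 94.71 d
  layer 2 (silt): t_2 = 12.8 × 0.13 / 0.02692 = 61.80 d
Total t = Σ t_i = 156.5 days.

157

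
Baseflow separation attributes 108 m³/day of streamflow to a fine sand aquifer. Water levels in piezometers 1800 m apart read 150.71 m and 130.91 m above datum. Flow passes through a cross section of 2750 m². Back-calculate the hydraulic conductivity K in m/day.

3.57

Hydraulic gradient i = (150.71 − 130.91) / 1800 = 19.8 / 1800 = 0.01100.
From Q = K·A·i, K = Q / (A·i) = 108 / (2750 × 0.01100) = 3.570 m/day.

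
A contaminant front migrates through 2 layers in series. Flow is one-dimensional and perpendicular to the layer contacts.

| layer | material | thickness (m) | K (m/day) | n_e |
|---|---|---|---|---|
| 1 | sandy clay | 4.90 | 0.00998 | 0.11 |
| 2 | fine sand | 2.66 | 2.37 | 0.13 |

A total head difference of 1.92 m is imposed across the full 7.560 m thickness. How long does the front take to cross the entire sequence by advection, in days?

With flow normal to the layers, continuity requires the same specific discharge q through every layer.
Σ(b_i/K_i) = 4.90/0.00998 + 2.66/2.37 = 492.1 d.
q = Δh / Σ(b_i/K_i) = 1.92 / 492.1 = 0.003902 m/day.
In each layer the seepage velocity is v_i = q/n_i, so the layer transit time is t_i = b_i·n_i / q:
  layer 1 (sandy clay): t_1 = 4.90 × 0.11 / 0.003902 = 138.1 d
  layer 2 (fine sand): t_2 = 2.66 × 0.13 / 0.003902 = 88.63 d
Total t = Σ t_i = 226.8 days.

227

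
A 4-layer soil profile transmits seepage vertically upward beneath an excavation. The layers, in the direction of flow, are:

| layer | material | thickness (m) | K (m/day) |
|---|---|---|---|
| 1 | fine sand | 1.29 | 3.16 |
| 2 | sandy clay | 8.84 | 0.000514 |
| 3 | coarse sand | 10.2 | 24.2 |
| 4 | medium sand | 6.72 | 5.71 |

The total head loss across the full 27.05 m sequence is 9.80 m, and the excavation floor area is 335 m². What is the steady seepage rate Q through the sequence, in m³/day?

Flow is perpendicular to layering, so the layers act in series and the equivalent K is the thickness-weighted harmonic mean.
Total thickness L = 1.29 + 8.84 + 10.2 + 6.72 = 27.05 m.
Σ(b_i/K_i) = 1.29/3.16 + 8.84/0.000514 + 10.2/24.2 + 6.72/5.71 = 17200 d.
K_eq = L / Σ(b_i/K_i) = 27.05 / 17200 = 0.001573 m/day.
Q = K_eq · A · (Δh/L) = 0.001573 × 335 × (9.80/27.05) = 0.1909 m³/day.

0.191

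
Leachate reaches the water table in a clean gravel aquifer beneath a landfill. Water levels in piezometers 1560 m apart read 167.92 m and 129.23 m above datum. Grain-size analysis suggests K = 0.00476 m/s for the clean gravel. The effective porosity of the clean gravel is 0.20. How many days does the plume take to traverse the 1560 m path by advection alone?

Convert K: 0.00476 m/s × 86400 = 411.3 m/day.
Hydraulic gradient i = (167.92 − 129.23) / 1560 = 38.69 / 1560 = 0.02480.
Darcy flux q = K · i = 411.3 × 0.02480 = 10.20 m/day.
Seepage velocity v = q / n_e = 10.20 / 0.20 = 51.00 m/day.
Travel time t = L / v = 1560 / 51.00 = 30.59 days.

30.6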